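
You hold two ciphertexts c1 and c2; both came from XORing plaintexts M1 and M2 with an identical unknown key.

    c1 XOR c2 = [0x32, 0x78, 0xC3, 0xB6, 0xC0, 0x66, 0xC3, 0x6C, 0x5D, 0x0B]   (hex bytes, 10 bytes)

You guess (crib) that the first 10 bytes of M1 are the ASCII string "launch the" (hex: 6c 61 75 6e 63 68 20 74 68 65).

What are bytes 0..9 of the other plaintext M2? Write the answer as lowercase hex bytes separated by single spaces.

5e 19 b6 d8 a3 0e e3 18 35 6e

Since c1 ⊕ c2 = M1 ⊕ M2, XORing with the guessed M1 bytes yields the corresponding M2 bytes: M2 = (c1 ⊕ c2) ⊕ M1.
00110010 xor 01101100 = 01011110
01111000 xor 01100001 = 00011001
11000011 xor 01110101 = 10110110
10110110 xor 01101110 = 11011000
11000000 xor 01100011 = 10100011
01100110 xor 01101000 = 00001110
11000011 xor 00100000 = 11100011
01101100 xor 01110100 = 00011000
01011101 xor 01101000 = 00110101
00001011 xor 01100101 = 01101110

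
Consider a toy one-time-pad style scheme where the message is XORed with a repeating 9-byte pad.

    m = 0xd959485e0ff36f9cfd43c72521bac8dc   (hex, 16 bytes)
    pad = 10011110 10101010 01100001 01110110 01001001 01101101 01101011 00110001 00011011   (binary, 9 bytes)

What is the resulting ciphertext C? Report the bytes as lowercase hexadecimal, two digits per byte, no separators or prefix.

47f32928469e04ade6dd6d4457f3a5b7

The 9-byte key repeats, so the effective keystream is 9e aa 61 76 49 6d 6b 31 1b 9e aa 61 76 49 6d 6b.
byte 0: 217 ^ 158 =  71
byte 1:  89 ^ 170 = 243
byte 2:  72 ^  97 =  41
byte 3:  94 ^ 118 =  40
byte 4:  15 ^  73 =  70
byte 5: 243 ^ 109 = 158
byte 6: 111 ^ 107 =   4
byte 7: 156 ^  49 = 173
byte 8: 253 ^  27 = 230
byte 9:  67 ^ 158 = 221
byte 10: 199 ^ 170 = 109
byte 11:  37 ^  97 =  68
byte 12:  33 ^ 118 =  87
byte 13: 186 ^  73 = 243
byte 14: 200 ^ 109 = 165
byte 15: 220 ^ 107 = 183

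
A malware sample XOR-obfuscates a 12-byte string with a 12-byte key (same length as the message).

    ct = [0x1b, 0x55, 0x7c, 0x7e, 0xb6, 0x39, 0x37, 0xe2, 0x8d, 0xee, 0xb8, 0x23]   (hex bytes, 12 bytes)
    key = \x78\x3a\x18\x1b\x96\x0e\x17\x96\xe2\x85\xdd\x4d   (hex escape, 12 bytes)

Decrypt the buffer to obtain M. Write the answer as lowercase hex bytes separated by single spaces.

63 6f 64 65 20 37 20 74 6f 6b 65 6e

XOR is its own inverse, so applying the key byte-wise gives the result directly.
byte 0:  27 ^ 120 =  99
byte 1:  85 ^  58 = 111
byte 2: 124 ^  24 = 100
byte 3: 126 ^  27 = 101
byte 4: 182 ^ 150 =  32
byte 5:  57 ^  14 =  55
byte 6:  55 ^  23 =  32
byte 7: 226 ^ 150 = 116
byte 8: 141 ^ 226 = 111
byte 9: 238 ^ 133 = 107
byte 10: 184 ^ 221 = 101
byte 11:  35 ^  77 = 110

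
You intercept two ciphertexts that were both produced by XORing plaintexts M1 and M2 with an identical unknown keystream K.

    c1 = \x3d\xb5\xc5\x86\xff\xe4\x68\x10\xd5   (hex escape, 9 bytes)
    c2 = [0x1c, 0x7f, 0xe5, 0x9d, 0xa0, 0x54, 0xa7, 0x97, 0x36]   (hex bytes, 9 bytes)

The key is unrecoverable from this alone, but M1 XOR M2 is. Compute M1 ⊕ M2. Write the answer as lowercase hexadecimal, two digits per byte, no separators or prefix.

c1 ⊕ c2 = (M1 ⊕ K) ⊕ (M2 ⊕ K) = M1 ⊕ M2 — the shared key cancels under XOR.
byte 0: 3d ^ 1c = 21
byte 1: b5 ^ 7f = ca
byte 2: c5 ^ e5 = 20
byte 3: 86 ^ 9d = 1b
byte 4: ff ^ a0 = 5f
byte 5: e4 ^ 54 = b0
byte 6: 68 ^ a7 = cf
byte 7: 10 ^ 97 = 87
byte 8: d5 ^ 36 = e3

21ca201b5fb0cf87e3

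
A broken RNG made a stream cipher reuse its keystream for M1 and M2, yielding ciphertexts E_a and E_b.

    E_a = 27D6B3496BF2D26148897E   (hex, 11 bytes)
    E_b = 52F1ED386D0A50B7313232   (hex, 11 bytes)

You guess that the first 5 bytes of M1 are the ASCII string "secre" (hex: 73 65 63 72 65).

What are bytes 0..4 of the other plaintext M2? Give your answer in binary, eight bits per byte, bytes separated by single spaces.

00000110 01000010 00111101 00000011 01100011

First, E_a ⊕ E_b = (M1 ⊕ K) ⊕ (M2 ⊕ K) = M1 ⊕ M2, so the key drops out. Then M2 = (M1 ⊕ M2) ⊕ M1 over the first 5 bytes.
byte 0: (27 xor 52) xor 73 = 75 xor 73 = 06
byte 1: (d6 xor f1) xor 65 = 27 xor 65 = 42
byte 2: (b3 xor ed) xor 63 = 5e xor 63 = 3d
byte 3: (49 xor 38) xor 72 = 71 xor 72 = 03
byte 4: (6b xor 6d) xor 65 = 06 xor 65 = 63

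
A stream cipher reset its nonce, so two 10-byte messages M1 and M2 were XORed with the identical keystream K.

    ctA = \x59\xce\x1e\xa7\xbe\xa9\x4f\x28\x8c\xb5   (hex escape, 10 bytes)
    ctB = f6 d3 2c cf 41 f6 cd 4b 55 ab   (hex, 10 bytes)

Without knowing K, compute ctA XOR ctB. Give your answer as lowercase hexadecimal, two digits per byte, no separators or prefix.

ctA ⊕ ctB = (M1 ⊕ K) ⊕ (M2 ⊕ K) = M1 ⊕ M2 — the shared key cancels under XOR.
59 XOR f6 = af
ce XOR d3 = 1d
1e XOR 2c = 32
a7 XOR cf = 68
be XOR 41 = ff
a9 XOR f6 = 5f
4f XOR cd = 82
28 XOR 4b = 63
8c XOR 55 = d9
b5 XOR ab = 1e

af1d3268ff5f8263d91e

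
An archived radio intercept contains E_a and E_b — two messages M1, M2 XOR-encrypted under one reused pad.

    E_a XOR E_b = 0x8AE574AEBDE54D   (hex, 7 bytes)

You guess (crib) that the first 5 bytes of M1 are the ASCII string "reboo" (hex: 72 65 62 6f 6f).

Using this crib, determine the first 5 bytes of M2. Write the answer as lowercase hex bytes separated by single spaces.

f8 80 16 c1 d2

Since E_a ⊕ E_b = M1 ⊕ M2, XORing with the guessed M1 bytes yields the corresponding M2 bytes: M2 = (E_a ⊕ E_b) ⊕ M1.
138 XOR 114 = 248
229 XOR 101 = 128
116 XOR  98 =  22
174 XOR 111 = 193
189 XOR 111 = 210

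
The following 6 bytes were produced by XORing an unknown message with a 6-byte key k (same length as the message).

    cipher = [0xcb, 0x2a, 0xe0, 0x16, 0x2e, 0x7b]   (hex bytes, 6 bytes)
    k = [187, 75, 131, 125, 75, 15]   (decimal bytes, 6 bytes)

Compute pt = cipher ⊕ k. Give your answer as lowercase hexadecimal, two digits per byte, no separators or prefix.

7061636b6574

cb XOR bb = 70
2a XOR 4b = 61
e0 XOR 83 = 63
16 XOR 7d = 6b
2e XOR 4b = 65
7b XOR 0f = 74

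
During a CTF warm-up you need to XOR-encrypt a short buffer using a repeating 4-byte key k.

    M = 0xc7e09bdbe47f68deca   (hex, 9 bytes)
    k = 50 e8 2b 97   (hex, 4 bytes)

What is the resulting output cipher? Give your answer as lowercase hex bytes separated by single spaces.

The 4-byte key repeats, so the effective keystream is 50 e8 2b 97 50 e8 2b 97 50.
byte 0: 11000111 xor 01010000 = 10010111
byte 1: 11100000 xor 11101000 = 00001000
byte 2: 10011011 xor 00101011 = 10110000
byte 3: 11011011 xor 10010111 = 01001100
byte 4: 11100100 xor 01010000 = 10110100
byte 5: 01111111 xor 11101000 = 10010111
byte 6: 01101000 xor 00101011 = 01000011
byte 7: 11011110 xor 10010111 = 01001001
byte 8: 11001010 xor 01010000 = 10011010

97 08 b0 4c b4 97 43 49 9a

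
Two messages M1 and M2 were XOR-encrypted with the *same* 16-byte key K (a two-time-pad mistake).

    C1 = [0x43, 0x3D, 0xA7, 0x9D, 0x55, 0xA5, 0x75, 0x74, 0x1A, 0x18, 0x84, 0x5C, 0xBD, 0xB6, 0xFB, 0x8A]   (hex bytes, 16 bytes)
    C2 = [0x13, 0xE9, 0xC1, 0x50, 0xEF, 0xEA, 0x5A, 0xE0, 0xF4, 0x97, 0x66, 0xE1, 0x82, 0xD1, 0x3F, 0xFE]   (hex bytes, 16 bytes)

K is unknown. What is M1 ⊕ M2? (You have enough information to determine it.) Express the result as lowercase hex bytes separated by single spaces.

50 d4 66 cd ba 4f 2f 94 ee 8f e2 bd 3f 67 c4 74

C1 ⊕ C2 = (M1 ⊕ K) ⊕ (M2 ⊕ K) = M1 ⊕ M2 — the shared key cancels under XOR.
43 ⊕ 13 = 50
3d ⊕ e9 = d4
a7 ⊕ c1 = 66
9d ⊕ 50 = cd
55 ⊕ ef = ba
a5 ⊕ ea = 4f
75 ⊕ 5a = 2f
74 ⊕ e0 = 94
1a ⊕ f4 = ee
18 ⊕ 97 = 8f
84 ⊕ 66 = e2
5c ⊕ e1 = bd
bd ⊕ 82 = 3f
b6 ⊕ d1 = 67
fb ⊕ 3f = c4
8a ⊕ fe = 74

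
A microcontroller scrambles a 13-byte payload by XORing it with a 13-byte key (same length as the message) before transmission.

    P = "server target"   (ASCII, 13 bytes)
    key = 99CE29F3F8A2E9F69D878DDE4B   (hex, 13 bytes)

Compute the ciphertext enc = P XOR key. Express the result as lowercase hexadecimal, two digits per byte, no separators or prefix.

eaab5b859dd0c982fcf5eabb3f

XOR is its own inverse, so applying the key byte-wise gives the result directly.
115 XOR 153 = 234
101 XOR 206 = 171
114 XOR  41 =  91
118 XOR 243 = 133
101 XOR 248 = 157
114 XOR 162 = 208
 32 XOR 233 = 201
116 XOR 246 = 130
 97 XOR 157 = 252
114 XOR 135 = 245
103 XOR 141 = 234
101 XOR 222 = 187
116 XOR  75 =  63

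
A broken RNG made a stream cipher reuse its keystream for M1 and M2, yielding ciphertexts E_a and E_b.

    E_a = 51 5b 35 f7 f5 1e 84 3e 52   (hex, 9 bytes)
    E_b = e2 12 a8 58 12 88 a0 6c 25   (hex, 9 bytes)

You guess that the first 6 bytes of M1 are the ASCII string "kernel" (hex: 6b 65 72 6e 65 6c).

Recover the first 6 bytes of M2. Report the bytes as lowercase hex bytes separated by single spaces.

d8 2c ef c1 82 fa

First, E_a ⊕ E_b = (M1 ⊕ K) ⊕ (M2 ⊕ K) = M1 ⊕ M2, so the key drops out. Then M2 = (M1 ⊕ M2) ⊕ M1 over the first 6 bytes.
byte 0: (51 ^ e2) ^ 6b = b3 ^ 6b = d8
byte 1: (5b ^ 12) ^ 65 = 49 ^ 65 = 2c
byte 2: (35 ^ a8) ^ 72 = 9d ^ 72 = ef
byte 3: (f7 ^ 58) ^ 6e = af ^ 6e = c1
byte 4: (f5 ^ 12) ^ 65 = e7 ^ 65 = 82
byte 5: (1e ^ 88) ^ 6c = 96 ^ 6c = fa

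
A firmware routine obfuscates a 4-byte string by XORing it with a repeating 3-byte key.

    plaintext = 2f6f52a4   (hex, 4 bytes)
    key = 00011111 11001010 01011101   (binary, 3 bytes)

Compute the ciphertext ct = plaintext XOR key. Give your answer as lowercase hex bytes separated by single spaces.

30 a5 0f bb

The 3-byte key repeats, so the effective keystream is 1f ca 5d 1f.
byte 0: 2f ⊕ 1f = 30
byte 1: 6f ⊕ ca = a5
byte 2: 52 ⊕ 5d = 0f
byte 3: a4 ⊕ 1f = bb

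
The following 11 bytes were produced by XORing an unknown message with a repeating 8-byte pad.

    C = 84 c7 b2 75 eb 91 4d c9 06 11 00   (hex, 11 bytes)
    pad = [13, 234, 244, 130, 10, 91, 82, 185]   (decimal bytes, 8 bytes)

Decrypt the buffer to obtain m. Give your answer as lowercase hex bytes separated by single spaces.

The 8-byte key repeats, so the effective keystream is 0d ea f4 82 0a 5b 52 b9 0d ea f4.
byte 0: 84 XOR 0d = 89
byte 1: c7 XOR ea = 2d
byte 2: b2 XOR f4 = 46
byte 3: 75 XOR 82 = f7
byte 4: eb XOR 0a = e1
byte 5: 91 XOR 5b = ca
byte 6: 4d XOR 52 = 1f
byte 7: c9 XOR b9 = 70
byte 8: 06 XOR 0d = 0b
byte 9: 11 XOR ea = fb
byte 10: 00 XOR f4 = f4

89 2d 46 f7 e1 ca 1f 70 0b fb f4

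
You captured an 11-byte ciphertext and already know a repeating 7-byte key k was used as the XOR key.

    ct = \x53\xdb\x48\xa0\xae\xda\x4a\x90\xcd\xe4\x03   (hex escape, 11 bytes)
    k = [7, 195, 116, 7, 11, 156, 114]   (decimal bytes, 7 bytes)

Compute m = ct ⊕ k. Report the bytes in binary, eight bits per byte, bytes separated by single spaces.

The 7-byte key repeats, so the effective keystream is 07 c3 74 07 0b 9c 72 07 c3 74 07.
byte 0:  83 xor   7 =  84
byte 1: 219 xor 195 =  24
byte 2:  72 xor 116 =  60
byte 3: 160 xor   7 = 167
byte 4: 174 xor  11 = 165
byte 5: 218 xor 156 =  70
byte 6:  74 xor 114 =  56
byte 7: 144 xor   7 = 151
byte 8: 205 xor 195 =  14
byte 9: 228 xor 116 = 144
byte 10:   3 xor   7 =   4

01010100 00011000 00111100 10100111 10100101 01000110 00111000 10010111 00001110 10010000 00000100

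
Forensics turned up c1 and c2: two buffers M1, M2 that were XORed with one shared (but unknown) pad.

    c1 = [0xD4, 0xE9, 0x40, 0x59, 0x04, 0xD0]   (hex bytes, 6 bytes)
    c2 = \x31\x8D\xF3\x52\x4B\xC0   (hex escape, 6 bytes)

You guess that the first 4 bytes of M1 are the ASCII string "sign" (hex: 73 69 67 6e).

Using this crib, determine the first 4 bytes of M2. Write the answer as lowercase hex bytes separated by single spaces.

First, c1 ⊕ c2 = (M1 ⊕ K) ⊕ (M2 ⊕ K) = M1 ⊕ M2, so the key drops out. Then M2 = (M1 ⊕ M2) ⊕ M1 over the first 4 bytes.
byte 0: (d4 xor 31) xor 73 = e5 xor 73 = 96
byte 1: (e9 xor 8d) xor 69 = 64 xor 69 = 0d
byte 2: (40 xor f3) xor 67 = b3 xor 67 = d4
byte 3: (59 xor 52) xor 6e = 0b xor 6e = 65

96 0d d4 65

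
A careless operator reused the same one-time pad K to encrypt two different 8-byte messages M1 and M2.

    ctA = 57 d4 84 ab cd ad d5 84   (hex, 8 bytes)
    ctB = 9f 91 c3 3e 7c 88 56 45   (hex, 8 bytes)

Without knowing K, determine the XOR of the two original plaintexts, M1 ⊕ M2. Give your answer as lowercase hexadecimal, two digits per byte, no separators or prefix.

ctA ⊕ ctB = (M1 ⊕ K) ⊕ (M2 ⊕ K) = M1 ⊕ M2 — the shared key cancels under XOR.
byte 0: 01010111 xor 10011111 = 11001000
byte 1: 11010100 xor 10010001 = 01000101
byte 2: 10000100 xor 11000011 = 01000111
byte 3: 10101011 xor 00111110 = 10010101
byte 4: 11001101 xor 01111100 = 10110001
byte 5: 10101101 xor 10001000 = 00100101
byte 6: 11010101 xor 01010110 = 10000011
byte 7: 10000100 xor 01000101 = 11000001

c8454795b12583c1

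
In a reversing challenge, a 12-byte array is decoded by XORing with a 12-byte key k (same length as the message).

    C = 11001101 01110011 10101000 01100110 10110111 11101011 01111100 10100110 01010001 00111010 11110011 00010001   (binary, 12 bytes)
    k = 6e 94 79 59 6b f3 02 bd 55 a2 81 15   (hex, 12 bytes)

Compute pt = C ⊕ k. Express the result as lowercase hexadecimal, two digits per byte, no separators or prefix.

205 XOR 110 = 163
115 XOR 148 = 231
168 XOR 121 = 209
102 XOR  89 =  63
183 XOR 107 = 220
235 XOR 243 =  24
124 XOR   2 = 126
166 XOR 189 =  27
 81 XOR  85 =   4
 58 XOR 162 = 152
243 XOR 129 = 114
 17 XOR  21 =   4

a3e7d13fdc187e1b04987204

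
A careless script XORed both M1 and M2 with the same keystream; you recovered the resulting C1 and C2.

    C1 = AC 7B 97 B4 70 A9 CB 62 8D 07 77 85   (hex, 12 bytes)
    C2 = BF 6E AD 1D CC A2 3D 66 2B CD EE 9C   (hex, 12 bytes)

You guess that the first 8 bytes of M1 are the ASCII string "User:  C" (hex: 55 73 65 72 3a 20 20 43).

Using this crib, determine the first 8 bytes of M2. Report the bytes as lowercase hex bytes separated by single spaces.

First, C1 ⊕ C2 = (M1 ⊕ K) ⊕ (M2 ⊕ K) = M1 ⊕ M2, so the key drops out. Then M2 = (M1 ⊕ M2) ⊕ M1 over the first 8 bytes.
byte 0: (ac XOR bf) XOR 55 = 13 XOR 55 = 46
byte 1: (7b XOR 6e) XOR 73 = 15 XOR 73 = 66
byte 2: (97 XOR ad) XOR 65 = 3a XOR 65 = 5f
byte 3: (b4 XOR 1d) XOR 72 = a9 XOR 72 = db
byte 4: (70 XOR cc) XOR 3a = bc XOR 3a = 86
byte 5: (a9 XOR a2) XOR 20 = 0b XOR 20 = 2b
byte 6: (cb XOR 3d) XOR 20 = f6 XOR 20 = d6
byte 7: (62 XOR 66) XOR 43 = 04 XOR 43 = 47

46 66 5f db 86 2b d6 47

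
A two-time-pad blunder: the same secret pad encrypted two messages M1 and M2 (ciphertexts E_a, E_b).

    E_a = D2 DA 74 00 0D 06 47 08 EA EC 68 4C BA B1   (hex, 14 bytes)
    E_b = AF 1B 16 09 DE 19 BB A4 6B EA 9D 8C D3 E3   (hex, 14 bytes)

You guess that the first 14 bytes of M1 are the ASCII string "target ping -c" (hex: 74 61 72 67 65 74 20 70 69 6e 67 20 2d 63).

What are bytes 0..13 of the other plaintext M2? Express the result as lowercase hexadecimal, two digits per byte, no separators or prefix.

First, E_a ⊕ E_b = (M1 ⊕ K) ⊕ (M2 ⊕ K) = M1 ⊕ M2, so the key drops out. Then M2 = (M1 ⊕ M2) ⊕ M1 over the first 14 bytes.
byte 0: (d2 XOR af) XOR 74 = 7d XOR 74 = 09
byte 1: (da XOR 1b) XOR 61 = c1 XOR 61 = a0
byte 2: (74 XOR 16) XOR 72 = 62 XOR 72 = 10
byte 3: (00 XOR 09) XOR 67 = 09 XOR 67 = 6e
byte 4: (0d XOR de) XOR 65 = d3 XOR 65 = b6
byte 5: (06 XOR 19) XOR 74 = 1f XOR 74 = 6b
byte 6: (47 XOR bb) XOR 20 = fc XOR 20 = dc
byte 7: (08 XOR a4) XOR 70 = ac XOR 70 = dc
byte 8: (ea XOR 6b) XOR 69 = 81 XOR 69 = e8
byte 9: (ec XOR ea) XOR 6e = 06 XOR 6e = 68
byte 10: (68 XOR 9d) XOR 67 = f5 XOR 67 = 92
byte 11: (4c XOR 8c) XOR 20 = c0 XOR 20 = e0
byte 12: (ba XOR d3) XOR 2d = 69 XOR 2d = 44
byte 13: (b1 XOR e3) XOR 63 = 52 XOR 63 = 31

09a0106eb66bdcdce86892e04431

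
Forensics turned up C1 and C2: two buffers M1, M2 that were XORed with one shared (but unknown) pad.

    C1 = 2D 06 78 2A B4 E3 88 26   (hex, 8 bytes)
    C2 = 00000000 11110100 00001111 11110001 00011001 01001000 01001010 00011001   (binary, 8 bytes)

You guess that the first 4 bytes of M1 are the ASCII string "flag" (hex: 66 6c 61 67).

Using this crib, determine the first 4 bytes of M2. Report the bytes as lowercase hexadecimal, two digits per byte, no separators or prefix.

4b9e16bc

First, C1 ⊕ C2 = (M1 ⊕ K) ⊕ (M2 ⊕ K) = M1 ⊕ M2, so the key drops out. Then M2 = (M1 ⊕ M2) ⊕ M1 over the first 4 bytes.
byte 0: (2d ^ 00) ^ 66 = 2d ^ 66 = 4b
byte 1: (06 ^ f4) ^ 6c = f2 ^ 6c = 9e
byte 2: (78 ^ 0f) ^ 61 = 77 ^ 61 = 16
byte 3: (2a ^ f1) ^ 67 = db ^ 67 = bc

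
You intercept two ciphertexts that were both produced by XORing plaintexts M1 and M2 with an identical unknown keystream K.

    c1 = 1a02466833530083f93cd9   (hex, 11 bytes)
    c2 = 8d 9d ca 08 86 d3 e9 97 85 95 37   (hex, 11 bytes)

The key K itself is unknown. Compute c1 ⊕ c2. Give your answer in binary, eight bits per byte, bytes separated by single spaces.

10010111 10011111 10001100 01100000 10110101 10000000 11101001 00010100 01111100 10101001 11101110

c1 ⊕ c2 = (M1 ⊕ K) ⊕ (M2 ⊕ K) = M1 ⊕ M2 — the shared key cancels under XOR.
 26 XOR 141 = 151
  2 XOR 157 = 159
 70 XOR 202 = 140
104 XOR   8 =  96
 51 XOR 134 = 181
 83 XOR 211 = 128
  0 XOR 233 = 233
131 XOR 151 =  20
249 XOR 133 = 124
 60 XOR 149 = 169
217 XOR  55 = 238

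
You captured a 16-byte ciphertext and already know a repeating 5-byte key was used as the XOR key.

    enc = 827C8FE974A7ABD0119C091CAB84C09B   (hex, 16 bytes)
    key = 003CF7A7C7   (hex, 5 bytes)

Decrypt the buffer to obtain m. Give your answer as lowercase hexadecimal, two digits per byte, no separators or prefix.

The 5-byte key repeats, so the effective keystream is 00 3c f7 a7 c7 00 3c f7 a7 c7 00 3c f7 a7 c7 00.
byte 0: 10000010 ⊕ 00000000 = 10000010
byte 1: 01111100 ⊕ 00111100 = 01000000
byte 2: 10001111 ⊕ 11110111 = 01111000
byte 3: 11101001 ⊕ 10100111 = 01001110
byte 4: 01110100 ⊕ 11000111 = 10110011
byte 5: 10100111 ⊕ 00000000 = 10100111
byte 6: 10101011 ⊕ 00111100 = 10010111
byte 7: 11010000 ⊕ 11110111 = 00100111
byte 8: 00010001 ⊕ 10100111 = 10110110
byte 9: 10011100 ⊕ 11000111 = 01011011
byte 10: 00001001 ⊕ 00000000 = 00001001
byte 11: 00011100 ⊕ 00111100 = 00100000
byte 12: 10101011 ⊕ 11110111 = 01011100
byte 13: 10000100 ⊕ 10100111 = 00100011
byte 14: 11000000 ⊕ 11000111 = 00000111
byte 15: 10011011 ⊕ 00000000 = 10011011

8240784eb3a79727b65b09205c23079b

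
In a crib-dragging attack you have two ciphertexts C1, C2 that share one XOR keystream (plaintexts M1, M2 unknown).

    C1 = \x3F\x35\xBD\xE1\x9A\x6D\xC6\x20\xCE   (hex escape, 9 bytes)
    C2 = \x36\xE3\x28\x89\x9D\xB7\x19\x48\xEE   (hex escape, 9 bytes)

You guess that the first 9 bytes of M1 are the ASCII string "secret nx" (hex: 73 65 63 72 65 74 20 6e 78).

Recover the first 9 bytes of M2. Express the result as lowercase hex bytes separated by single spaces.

First, C1 ⊕ C2 = (M1 ⊕ K) ⊕ (M2 ⊕ K) = M1 ⊕ M2, so the key drops out. Then M2 = (M1 ⊕ M2) ⊕ M1 over the first 9 bytes.
byte 0: (3f ^ 36) ^ 73 = 09 ^ 73 = 7a
byte 1: (35 ^ e3) ^ 65 = d6 ^ 65 = b3
byte 2: (bd ^ 28) ^ 63 = 95 ^ 63 = f6
byte 3: (e1 ^ 89) ^ 72 = 68 ^ 72 = 1a
byte 4: (9a ^ 9d) ^ 65 = 07 ^ 65 = 62
byte 5: (6d ^ b7) ^ 74 = da ^ 74 = ae
byte 6: (c6 ^ 19) ^ 20 = df ^ 20 = ff
byte 7: (20 ^ 48) ^ 6e = 68 ^ 6e = 06
byte 8: (ce ^ ee) ^ 78 = 20 ^ 78 = 58

7a b3 f6 1a 62 ae ff 06 58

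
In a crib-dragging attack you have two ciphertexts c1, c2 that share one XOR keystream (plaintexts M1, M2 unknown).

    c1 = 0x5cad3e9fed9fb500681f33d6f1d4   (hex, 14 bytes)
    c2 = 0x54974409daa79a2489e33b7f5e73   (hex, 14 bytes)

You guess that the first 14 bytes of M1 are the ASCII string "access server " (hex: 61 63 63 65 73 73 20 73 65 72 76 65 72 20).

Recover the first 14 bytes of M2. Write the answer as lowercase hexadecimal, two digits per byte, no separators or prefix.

First, c1 ⊕ c2 = (M1 ⊕ K) ⊕ (M2 ⊕ K) = M1 ⊕ M2, so the key drops out. Then M2 = (M1 ⊕ M2) ⊕ M1 over the first 14 bytes.
byte 0: (5c xor 54) xor 61 = 08 xor 61 = 69
byte 1: (ad xor 97) xor 63 = 3a xor 63 = 59
byte 2: (3e xor 44) xor 63 = 7a xor 63 = 19
byte 3: (9f xor 09) xor 65 = 96 xor 65 = f3
byte 4: (ed xor da) xor 73 = 37 xor 73 = 44
byte 5: (9f xor a7) xor 73 = 38 xor 73 = 4b
byte 6: (b5 xor 9a) xor 20 = 2f xor 20 = 0f
byte 7: (00 xor 24) xor 73 = 24 xor 73 = 57
byte 8: (68 xor 89) xor 65 = e1 xor 65 = 84
byte 9: (1f xor e3) xor 72 = fc xor 72 = 8e
byte 10: (33 xor 3b) xor 76 = 08 xor 76 = 7e
byte 11: (d6 xor 7f) xor 65 = a9 xor 65 = cc
byte 12: (f1 xor 5e) xor 72 = af xor 72 = dd
byte 13: (d4 xor 73) xor 20 = a7 xor 20 = 87

695919f3444b0f57848e7eccdd87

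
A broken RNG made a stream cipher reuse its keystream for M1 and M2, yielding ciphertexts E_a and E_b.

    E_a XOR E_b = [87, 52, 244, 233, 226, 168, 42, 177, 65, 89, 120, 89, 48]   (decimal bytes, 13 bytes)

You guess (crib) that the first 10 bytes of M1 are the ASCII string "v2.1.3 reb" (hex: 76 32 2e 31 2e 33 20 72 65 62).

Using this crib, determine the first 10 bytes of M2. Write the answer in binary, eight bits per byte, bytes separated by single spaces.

Since E_a ⊕ E_b = M1 ⊕ M2, XORing with the guessed M1 bytes yields the corresponding M2 bytes: M2 = (E_a ⊕ E_b) ⊕ M1.
01010111 xor 01110110 = 00100001
00110100 xor 00110010 = 00000110
11110100 xor 00101110 = 11011010
11101001 xor 00110001 = 11011000
11100010 xor 00101110 = 11001100
10101000 xor 00110011 = 10011011
00101010 xor 00100000 = 00001010
10110001 xor 01110010 = 11000011
01000001 xor 01100101 = 00100100
01011001 xor 01100010 = 00111011

00100001 00000110 11011010 11011000 11001100 10011011 00001010 11000011 00100100 00111011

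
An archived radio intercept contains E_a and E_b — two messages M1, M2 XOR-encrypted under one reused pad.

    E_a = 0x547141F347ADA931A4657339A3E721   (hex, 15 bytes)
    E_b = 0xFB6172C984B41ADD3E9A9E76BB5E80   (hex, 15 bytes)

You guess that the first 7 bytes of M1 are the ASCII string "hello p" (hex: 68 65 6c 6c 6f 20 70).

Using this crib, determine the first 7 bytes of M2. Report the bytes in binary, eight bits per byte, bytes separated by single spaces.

First, E_a ⊕ E_b = (M1 ⊕ K) ⊕ (M2 ⊕ K) = M1 ⊕ M2, so the key drops out. Then M2 = (M1 ⊕ M2) ⊕ M1 over the first 7 bytes.
byte 0: (54 ^ fb) ^ 68 = af ^ 68 = c7
byte 1: (71 ^ 61) ^ 65 = 10 ^ 65 = 75
byte 2: (41 ^ 72) ^ 6c = 33 ^ 6c = 5f
byte 3: (f3 ^ c9) ^ 6c = 3a ^ 6c = 56
byte 4: (47 ^ 84) ^ 6f = c3 ^ 6f = ac
byte 5: (ad ^ b4) ^ 20 = 19 ^ 20 = 39
byte 6: (a9 ^ 1a) ^ 70 = b3 ^ 70 = c3

11000111 01110101 01011111 01010110 10101100 00111001 11000011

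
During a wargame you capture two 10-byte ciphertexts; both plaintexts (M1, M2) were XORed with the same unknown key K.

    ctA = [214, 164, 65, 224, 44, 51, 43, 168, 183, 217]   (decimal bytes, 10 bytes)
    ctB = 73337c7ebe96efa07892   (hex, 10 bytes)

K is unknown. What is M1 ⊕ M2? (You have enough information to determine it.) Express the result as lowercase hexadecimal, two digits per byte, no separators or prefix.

ctA ⊕ ctB = (M1 ⊕ K) ⊕ (M2 ⊕ K) = M1 ⊕ M2 — the shared key cancels under XOR.
byte 0: d6 ^ 73 = a5
byte 1: a4 ^ 33 = 97
byte 2: 41 ^ 7c = 3d
byte 3: e0 ^ 7e = 9e
byte 4: 2c ^ be = 92
byte 5: 33 ^ 96 = a5
byte 6: 2b ^ ef = c4
byte 7: a8 ^ a0 = 08
byte 8: b7 ^ 78 = cf
byte 9: d9 ^ 92 = 4b

a5973d9e92a5c408cf4b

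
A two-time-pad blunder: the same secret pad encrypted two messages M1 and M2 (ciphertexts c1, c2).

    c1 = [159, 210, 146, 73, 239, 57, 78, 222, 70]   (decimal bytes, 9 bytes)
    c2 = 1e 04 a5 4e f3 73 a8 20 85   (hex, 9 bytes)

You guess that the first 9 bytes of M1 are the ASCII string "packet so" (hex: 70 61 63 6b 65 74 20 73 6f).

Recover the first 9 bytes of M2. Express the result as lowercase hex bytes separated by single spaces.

First, c1 ⊕ c2 = (M1 ⊕ K) ⊕ (M2 ⊕ K) = M1 ⊕ M2, so the key drops out. Then M2 = (M1 ⊕ M2) ⊕ M1 over the first 9 bytes.
byte 0: (9f xor 1e) xor 70 = 81 xor 70 = f1
byte 1: (d2 xor 04) xor 61 = d6 xor 61 = b7
byte 2: (92 xor a5) xor 63 = 37 xor 63 = 54
byte 3: (49 xor 4e) xor 6b = 07 xor 6b = 6c
byte 4: (ef xor f3) xor 65 = 1c xor 65 = 79
byte 5: (39 xor 73) xor 74 = 4a xor 74 = 3e
byte 6: (4e xor a8) xor 20 = e6 xor 20 = c6
byte 7: (de xor 20) xor 73 = fe xor 73 = 8d
byte 8: (46 xor 85) xor 6f = c3 xor 6f = ac

f1 b7 54 6c 79 3e c6 8d ac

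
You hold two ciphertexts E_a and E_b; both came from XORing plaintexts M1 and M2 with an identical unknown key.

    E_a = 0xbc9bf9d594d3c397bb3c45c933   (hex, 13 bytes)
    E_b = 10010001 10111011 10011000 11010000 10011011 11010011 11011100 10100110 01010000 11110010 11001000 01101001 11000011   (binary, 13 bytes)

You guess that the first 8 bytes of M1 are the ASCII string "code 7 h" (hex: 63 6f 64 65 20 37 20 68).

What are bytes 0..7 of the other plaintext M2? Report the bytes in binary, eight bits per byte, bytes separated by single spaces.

First, E_a ⊕ E_b = (M1 ⊕ K) ⊕ (M2 ⊕ K) = M1 ⊕ M2, so the key drops out. Then M2 = (M1 ⊕ M2) ⊕ M1 over the first 8 bytes.
byte 0: (bc ^ 91) ^ 63 = 2d ^ 63 = 4e
byte 1: (9b ^ bb) ^ 6f = 20 ^ 6f = 4f
byte 2: (f9 ^ 98) ^ 64 = 61 ^ 64 = 05
byte 3: (d5 ^ d0) ^ 65 = 05 ^ 65 = 60
byte 4: (94 ^ 9b) ^ 20 = 0f ^ 20 = 2f
byte 5: (d3 ^ d3) ^ 37 = 00 ^ 37 = 37
byte 6: (c3 ^ dc) ^ 20 = 1f ^ 20 = 3f
byte 7: (97 ^ a6) ^ 68 = 31 ^ 68 = 59

01001110 01001111 00000101 01100000 00101111 00110111 00111111 01011001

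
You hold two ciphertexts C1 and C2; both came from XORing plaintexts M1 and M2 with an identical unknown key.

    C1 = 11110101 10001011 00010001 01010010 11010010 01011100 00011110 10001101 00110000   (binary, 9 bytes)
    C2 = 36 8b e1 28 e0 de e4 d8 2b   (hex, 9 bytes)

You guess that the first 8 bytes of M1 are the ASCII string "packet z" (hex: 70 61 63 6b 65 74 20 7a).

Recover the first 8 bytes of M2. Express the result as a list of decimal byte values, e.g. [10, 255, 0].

First, C1 ⊕ C2 = (M1 ⊕ K) ⊕ (M2 ⊕ K) = M1 ⊕ M2, so the key drops out. Then M2 = (M1 ⊕ M2) ⊕ M1 over the first 8 bytes.
byte 0: (f5 XOR 36) XOR 70 = c3 XOR 70 = b3
byte 1: (8b XOR 8b) XOR 61 = 00 XOR 61 = 61
byte 2: (11 XOR e1) XOR 63 = f0 XOR 63 = 93
byte 3: (52 XOR 28) XOR 6b = 7a XOR 6b = 11
byte 4: (d2 XOR e0) XOR 65 = 32 XOR 65 = 57
byte 5: (5c XOR de) XOR 74 = 82 XOR 74 = f6
byte 6: (1e XOR e4) XOR 20 = fa XOR 20 = da
byte 7: (8d XOR d8) XOR 7a = 55 XOR 7a = 2f

[179, 97, 147, 17, 87, 246, 218, 47]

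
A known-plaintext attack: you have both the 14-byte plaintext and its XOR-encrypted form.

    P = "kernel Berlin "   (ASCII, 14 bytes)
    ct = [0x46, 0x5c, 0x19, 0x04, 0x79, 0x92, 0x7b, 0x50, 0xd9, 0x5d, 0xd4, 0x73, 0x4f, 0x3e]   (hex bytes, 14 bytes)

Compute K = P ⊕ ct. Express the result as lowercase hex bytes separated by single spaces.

2d 39 6b 6a 1c fe 5b 12 bc 2f b8 1a 21 1e

Since ct = P ⊕ K, XORing both sides with P gives K = P ⊕ ct.
byte 0: 6b xor 46 = 2d
byte 1: 65 xor 5c = 39
byte 2: 72 xor 19 = 6b
byte 3: 6e xor 04 = 6a
byte 4: 65 xor 79 = 1c
byte 5: 6c xor 92 = fe
byte 6: 20 xor 7b = 5b
byte 7: 42 xor 50 = 12
byte 8: 65 xor d9 = bc
byte 9: 72 xor 5d = 2f
byte 10: 6c xor d4 = b8
byte 11: 69 xor 73 = 1a
byte 12: 6e xor 4f = 21
byte 13: 20 xor 3e = 1e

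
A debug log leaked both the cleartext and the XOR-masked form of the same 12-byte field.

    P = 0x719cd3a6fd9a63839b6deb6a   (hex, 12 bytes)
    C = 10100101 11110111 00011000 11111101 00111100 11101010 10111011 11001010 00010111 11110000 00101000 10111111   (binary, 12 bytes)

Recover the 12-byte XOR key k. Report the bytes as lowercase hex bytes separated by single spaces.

d4 6b cb 5b c1 70 d8 49 8c 9d c3 d5

Since C = P ⊕ k, XORing both sides with P gives k = P ⊕ C.
71 ^ a5 = d4
9c ^ f7 = 6b
d3 ^ 18 = cb
a6 ^ fd = 5b
fd ^ 3c = c1
9a ^ ea = 70
63 ^ bb = d8
83 ^ ca = 49
9b ^ 17 = 8c
6d ^ f0 = 9d
eb ^ 28 = c3
6a ^ bf = d5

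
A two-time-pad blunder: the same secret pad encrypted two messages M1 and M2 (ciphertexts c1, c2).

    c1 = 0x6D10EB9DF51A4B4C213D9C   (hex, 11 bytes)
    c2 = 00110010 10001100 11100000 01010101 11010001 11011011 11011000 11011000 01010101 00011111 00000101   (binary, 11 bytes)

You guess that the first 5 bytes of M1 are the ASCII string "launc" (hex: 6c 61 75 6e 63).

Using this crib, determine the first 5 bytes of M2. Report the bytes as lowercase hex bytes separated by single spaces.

33 fd 7e a6 47

First, c1 ⊕ c2 = (M1 ⊕ K) ⊕ (M2 ⊕ K) = M1 ⊕ M2, so the key drops out. Then M2 = (M1 ⊕ M2) ⊕ M1 over the first 5 bytes.
byte 0: (6d ⊕ 32) ⊕ 6c = 5f ⊕ 6c = 33
byte 1: (10 ⊕ 8c) ⊕ 61 = 9c ⊕ 61 = fd
byte 2: (eb ⊕ e0) ⊕ 75 = 0b ⊕ 75 = 7e
byte 3: (9d ⊕ 55) ⊕ 6e = c8 ⊕ 6e = a6
byte 4: (f5 ⊕ d1) ⊕ 63 = 24 ⊕ 63 = 47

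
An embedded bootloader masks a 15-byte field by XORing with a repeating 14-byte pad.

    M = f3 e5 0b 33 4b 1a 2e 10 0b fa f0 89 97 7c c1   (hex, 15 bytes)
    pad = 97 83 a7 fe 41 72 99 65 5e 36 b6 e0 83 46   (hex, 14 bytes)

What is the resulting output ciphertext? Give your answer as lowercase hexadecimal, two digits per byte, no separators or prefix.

The 14-byte key repeats, so the effective keystream is 97 83 a7 fe 41 72 99 65 5e 36 b6 e0 83 46 97.
byte 0: f3 XOR 97 = 64
byte 1: e5 XOR 83 = 66
byte 2: 0b XOR a7 = ac
byte 3: 33 XOR fe = cd
byte 4: 4b XOR 41 = 0a
byte 5: 1a XOR 72 = 68
byte 6: 2e XOR 99 = b7
byte 7: 10 XOR 65 = 75
byte 8: 0b XOR 5e = 55
byte 9: fa XOR 36 = cc
byte 10: f0 XOR b6 = 46
byte 11: 89 XOR e0 = 69
byte 12: 97 XOR 83 = 14
byte 13: 7c XOR 46 = 3a
byte 14: c1 XOR 97 = 56

6466accd0a68b77555cc4669143a56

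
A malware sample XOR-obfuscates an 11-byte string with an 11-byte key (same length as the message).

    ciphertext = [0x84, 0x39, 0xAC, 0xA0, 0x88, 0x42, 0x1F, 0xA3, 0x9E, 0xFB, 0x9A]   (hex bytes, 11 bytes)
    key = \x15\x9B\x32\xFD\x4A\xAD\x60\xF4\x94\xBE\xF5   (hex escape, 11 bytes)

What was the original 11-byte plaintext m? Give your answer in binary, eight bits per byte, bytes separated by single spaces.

10010001 10100010 10011110 01011101 11000010 11101111 01111111 01010111 00001010 01000101 01101111

byte 0: 10000100 ⊕ 00010101 = 10010001
byte 1: 00111001 ⊕ 10011011 = 10100010
byte 2: 10101100 ⊕ 00110010 = 10011110
byte 3: 10100000 ⊕ 11111101 = 01011101
byte 4: 10001000 ⊕ 01001010 = 11000010
byte 5: 01000010 ⊕ 10101101 = 11101111
byte 6: 00011111 ⊕ 01100000 = 01111111
byte 7: 10100011 ⊕ 11110100 = 01010111
byte 8: 10011110 ⊕ 10010100 = 00001010
byte 9: 11111011 ⊕ 10111110 = 01000101
byte 10: 10011010 ⊕ 11110101 = 01101111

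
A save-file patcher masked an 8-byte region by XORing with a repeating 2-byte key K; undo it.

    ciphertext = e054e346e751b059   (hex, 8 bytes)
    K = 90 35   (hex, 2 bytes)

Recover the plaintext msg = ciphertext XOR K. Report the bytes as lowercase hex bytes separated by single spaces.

70 61 73 73 77 64 20 6c

The 2-byte key repeats, so the effective keystream is 90 35 90 35 90 35 90 35.
byte 0: e0 XOR 90 = 70
byte 1: 54 XOR 35 = 61
byte 2: e3 XOR 90 = 73
byte 3: 46 XOR 35 = 73
byte 4: e7 XOR 90 = 77
byte 5: 51 XOR 35 = 64
byte 6: b0 XOR 90 = 20
byte 7: 59 XOR 35 = 6c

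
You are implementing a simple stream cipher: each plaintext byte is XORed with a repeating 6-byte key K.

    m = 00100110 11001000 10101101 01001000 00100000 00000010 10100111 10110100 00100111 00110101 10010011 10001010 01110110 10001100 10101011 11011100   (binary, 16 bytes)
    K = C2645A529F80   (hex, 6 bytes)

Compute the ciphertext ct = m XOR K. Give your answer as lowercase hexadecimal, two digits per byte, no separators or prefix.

The 6-byte key repeats, so the effective keystream is c2 64 5a 52 9f 80 c2 64 5a 52 9f 80 c2 64 5a 52.
byte 0: 26 ⊕ c2 = e4
byte 1: c8 ⊕ 64 = ac
byte 2: ad ⊕ 5a = f7
byte 3: 48 ⊕ 52 = 1a
byte 4: 20 ⊕ 9f = bf
byte 5: 02 ⊕ 80 = 82
byte 6: a7 ⊕ c2 = 65
byte 7: b4 ⊕ 64 = d0
byte 8: 27 ⊕ 5a = 7d
byte 9: 35 ⊕ 52 = 67
byte 10: 93 ⊕ 9f = 0c
byte 11: 8a ⊕ 80 = 0a
byte 12: 76 ⊕ c2 = b4
byte 13: 8c ⊕ 64 = e8
byte 14: ab ⊕ 5a = f1
byte 15: dc ⊕ 52 = 8e

e4acf71abf8265d07d670c0ab4e8f18e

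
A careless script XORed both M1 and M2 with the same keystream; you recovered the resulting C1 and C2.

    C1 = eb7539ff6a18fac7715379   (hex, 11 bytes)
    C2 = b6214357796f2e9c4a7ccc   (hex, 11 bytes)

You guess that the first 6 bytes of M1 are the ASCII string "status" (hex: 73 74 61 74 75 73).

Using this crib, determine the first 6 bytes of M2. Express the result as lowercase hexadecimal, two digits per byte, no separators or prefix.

First, C1 ⊕ C2 = (M1 ⊕ K) ⊕ (M2 ⊕ K) = M1 ⊕ M2, so the key drops out. Then M2 = (M1 ⊕ M2) ⊕ M1 over the first 6 bytes.
byte 0: (eb xor b6) xor 73 = 5d xor 73 = 2e
byte 1: (75 xor 21) xor 74 = 54 xor 74 = 20
byte 2: (39 xor 43) xor 61 = 7a xor 61 = 1b
byte 3: (ff xor 57) xor 74 = a8 xor 74 = dc
byte 4: (6a xor 79) xor 75 = 13 xor 75 = 66
byte 5: (18 xor 6f) xor 73 = 77 xor 73 = 04

2e201bdc6604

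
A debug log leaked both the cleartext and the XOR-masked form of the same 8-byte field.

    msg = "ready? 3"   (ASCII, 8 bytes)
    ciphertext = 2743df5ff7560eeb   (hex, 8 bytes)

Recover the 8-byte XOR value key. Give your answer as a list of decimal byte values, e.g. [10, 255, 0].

[85, 38, 190, 59, 142, 105, 46, 216]

Since ciphertext = msg ⊕ key, XORing both sides with msg gives key = msg ⊕ ciphertext.
72 xor 27 = 55
65 xor 43 = 26
61 xor df = be
64 xor 5f = 3b
79 xor f7 = 8e
3f xor 56 = 69
20 xor 0e = 2e
33 xor eb = d8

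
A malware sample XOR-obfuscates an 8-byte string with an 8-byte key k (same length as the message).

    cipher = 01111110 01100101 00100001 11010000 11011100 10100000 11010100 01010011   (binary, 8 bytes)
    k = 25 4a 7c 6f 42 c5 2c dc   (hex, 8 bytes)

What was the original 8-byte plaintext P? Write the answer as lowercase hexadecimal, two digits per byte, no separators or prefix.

5b2f5dbf9e65f88f

XOR is its own inverse, so applying the key byte-wise gives the result directly.
7e XOR 25 = 5b
65 XOR 4a = 2f
21 XOR 7c = 5d
d0 XOR 6f = bf
dc XOR 42 = 9e
a0 XOR c5 = 65
d4 XOR 2c = f8
53 XOR dc = 8f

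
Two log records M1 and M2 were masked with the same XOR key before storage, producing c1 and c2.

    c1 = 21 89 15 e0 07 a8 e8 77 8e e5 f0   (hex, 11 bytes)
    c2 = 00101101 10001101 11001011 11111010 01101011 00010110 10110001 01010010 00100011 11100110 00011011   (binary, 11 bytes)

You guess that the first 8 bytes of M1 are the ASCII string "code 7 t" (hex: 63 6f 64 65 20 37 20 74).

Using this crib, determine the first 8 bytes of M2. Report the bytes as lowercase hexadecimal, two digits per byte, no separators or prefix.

6f6bba7f4c897951

First, c1 ⊕ c2 = (M1 ⊕ K) ⊕ (M2 ⊕ K) = M1 ⊕ M2, so the key drops out. Then M2 = (M1 ⊕ M2) ⊕ M1 over the first 8 bytes.
byte 0: (21 xor 2d) xor 63 = 0c xor 63 = 6f
byte 1: (89 xor 8d) xor 6f = 04 xor 6f = 6b
byte 2: (15 xor cb) xor 64 = de xor 64 = ba
byte 3: (e0 xor fa) xor 65 = 1a xor 65 = 7f
byte 4: (07 xor 6b) xor 20 = 6c xor 20 = 4c
byte 5: (a8 xor 16) xor 37 = be xor 37 = 89
byte 6: (e8 xor b1) xor 20 = 59 xor 20 = 79
byte 7: (77 xor 52) xor 74 = 25 xor 74 = 51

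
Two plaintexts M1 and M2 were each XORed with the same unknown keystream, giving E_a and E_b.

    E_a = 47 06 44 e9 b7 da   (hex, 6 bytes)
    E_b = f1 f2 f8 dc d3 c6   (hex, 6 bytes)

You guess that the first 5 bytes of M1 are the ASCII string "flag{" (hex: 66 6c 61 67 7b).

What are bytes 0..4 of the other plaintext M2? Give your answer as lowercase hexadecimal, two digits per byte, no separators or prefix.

d098dd521f

First, E_a ⊕ E_b = (M1 ⊕ K) ⊕ (M2 ⊕ K) = M1 ⊕ M2, so the key drops out. Then M2 = (M1 ⊕ M2) ⊕ M1 over the first 5 bytes.
byte 0: (47 xor f1) xor 66 = b6 xor 66 = d0
byte 1: (06 xor f2) xor 6c = f4 xor 6c = 98
byte 2: (44 xor f8) xor 61 = bc xor 61 = dd
byte 3: (e9 xor dc) xor 67 = 35 xor 67 = 52
byte 4: (b7 xor d3) xor 7b = 64 xor 7b = 1f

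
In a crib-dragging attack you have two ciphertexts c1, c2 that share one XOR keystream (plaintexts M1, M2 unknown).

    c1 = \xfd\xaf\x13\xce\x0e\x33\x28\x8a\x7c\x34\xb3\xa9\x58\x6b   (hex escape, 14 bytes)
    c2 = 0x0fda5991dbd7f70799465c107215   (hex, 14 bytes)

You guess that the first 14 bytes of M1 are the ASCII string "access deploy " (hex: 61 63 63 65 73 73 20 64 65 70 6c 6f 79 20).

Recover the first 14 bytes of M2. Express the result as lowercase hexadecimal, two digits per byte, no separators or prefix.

9316293aa697ffe9800283d6535e

First, c1 ⊕ c2 = (M1 ⊕ K) ⊕ (M2 ⊕ K) = M1 ⊕ M2, so the key drops out. Then M2 = (M1 ⊕ M2) ⊕ M1 over the first 14 bytes.
byte 0: (fd ⊕ 0f) ⊕ 61 = f2 ⊕ 61 = 93
byte 1: (af ⊕ da) ⊕ 63 = 75 ⊕ 63 = 16
byte 2: (13 ⊕ 59) ⊕ 63 = 4a ⊕ 63 = 29
byte 3: (ce ⊕ 91) ⊕ 65 = 5f ⊕ 65 = 3a
byte 4: (0e ⊕ db) ⊕ 73 = d5 ⊕ 73 = a6
byte 5: (33 ⊕ d7) ⊕ 73 = e4 ⊕ 73 = 97
byte 6: (28 ⊕ f7) ⊕ 20 = df ⊕ 20 = ff
byte 7: (8a ⊕ 07) ⊕ 64 = 8d ⊕ 64 = e9
byte 8: (7c ⊕ 99) ⊕ 65 = e5 ⊕ 65 = 80
byte 9: (34 ⊕ 46) ⊕ 70 = 72 ⊕ 70 = 02
byte 10: (b3 ⊕ 5c) ⊕ 6c = ef ⊕ 6c = 83
byte 11: (a9 ⊕ 10) ⊕ 6f = b9 ⊕ 6f = d6
byte 12: (58 ⊕ 72) ⊕ 79 = 2a ⊕ 79 = 53
byte 13: (6b ⊕ 15) ⊕ 20 = 7e ⊕ 20 = 5e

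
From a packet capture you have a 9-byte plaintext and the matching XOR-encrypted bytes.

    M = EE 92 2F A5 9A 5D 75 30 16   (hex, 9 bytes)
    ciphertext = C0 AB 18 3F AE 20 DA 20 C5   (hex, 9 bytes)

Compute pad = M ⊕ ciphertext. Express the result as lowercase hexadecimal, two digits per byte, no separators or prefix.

2e39379a347daf10d3

Since ciphertext = M ⊕ pad, XORing both sides with M gives pad = M ⊕ ciphertext.
byte 0: ee ^ c0 = 2e
byte 1: 92 ^ ab = 39
byte 2: 2f ^ 18 = 37
byte 3: a5 ^ 3f = 9a
byte 4: 9a ^ ae = 34
byte 5: 5d ^ 20 = 7d
byte 6: 75 ^ da = af
byte 7: 30 ^ 20 = 10
byte 8: 16 ^ c5 = d3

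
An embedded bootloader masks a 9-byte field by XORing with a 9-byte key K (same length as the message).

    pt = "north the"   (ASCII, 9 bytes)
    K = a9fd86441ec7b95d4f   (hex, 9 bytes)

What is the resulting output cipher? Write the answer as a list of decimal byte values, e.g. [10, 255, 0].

[199, 146, 244, 48, 118, 231, 205, 53, 42]

6e xor a9 = c7
6f xor fd = 92
72 xor 86 = f4
74 xor 44 = 30
68 xor 1e = 76
20 xor c7 = e7
74 xor b9 = cd
68 xor 5d = 35
65 xor 4f = 2a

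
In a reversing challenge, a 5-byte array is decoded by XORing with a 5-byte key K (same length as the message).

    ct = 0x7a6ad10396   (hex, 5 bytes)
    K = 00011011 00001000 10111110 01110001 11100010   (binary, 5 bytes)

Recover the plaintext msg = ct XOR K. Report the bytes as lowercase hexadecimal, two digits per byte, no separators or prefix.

XOR is its own inverse, so applying the key byte-wise gives the result directly.
7a ⊕ 1b = 61
6a ⊕ 08 = 62
d1 ⊕ be = 6f
03 ⊕ 71 = 72
96 ⊕ e2 = 74

61626f7274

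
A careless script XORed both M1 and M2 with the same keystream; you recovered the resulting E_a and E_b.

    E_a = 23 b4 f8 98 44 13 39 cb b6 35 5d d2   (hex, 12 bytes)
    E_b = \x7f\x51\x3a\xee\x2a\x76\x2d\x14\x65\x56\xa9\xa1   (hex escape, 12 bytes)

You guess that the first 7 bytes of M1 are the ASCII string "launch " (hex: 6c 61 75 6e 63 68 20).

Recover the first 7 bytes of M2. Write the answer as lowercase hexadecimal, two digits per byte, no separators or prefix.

3084b7180d0d34

First, E_a ⊕ E_b = (M1 ⊕ K) ⊕ (M2 ⊕ K) = M1 ⊕ M2, so the key drops out. Then M2 = (M1 ⊕ M2) ⊕ M1 over the first 7 bytes.
byte 0: (23 ^ 7f) ^ 6c = 5c ^ 6c = 30
byte 1: (b4 ^ 51) ^ 61 = e5 ^ 61 = 84
byte 2: (f8 ^ 3a) ^ 75 = c2 ^ 75 = b7
byte 3: (98 ^ ee) ^ 6e = 76 ^ 6e = 18
byte 4: (44 ^ 2a) ^ 63 = 6e ^ 63 = 0d
byte 5: (13 ^ 76) ^ 68 = 65 ^ 68 = 0d
byte 6: (39 ^ 2d) ^ 20 = 14 ^ 20 = 34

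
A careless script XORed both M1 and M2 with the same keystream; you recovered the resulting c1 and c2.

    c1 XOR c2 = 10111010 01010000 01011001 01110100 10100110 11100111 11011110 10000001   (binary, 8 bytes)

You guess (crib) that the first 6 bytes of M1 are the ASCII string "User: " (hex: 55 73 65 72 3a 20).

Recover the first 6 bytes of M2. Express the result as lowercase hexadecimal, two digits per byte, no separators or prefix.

ef233c069cc7

Since c1 ⊕ c2 = M1 ⊕ M2, XORing with the guessed M1 bytes yields the corresponding M2 bytes: M2 = (c1 ⊕ c2) ⊕ M1.
ba ⊕ 55 = ef
50 ⊕ 73 = 23
59 ⊕ 65 = 3c
74 ⊕ 72 = 06
a6 ⊕ 3a = 9c
e7 ⊕ 20 = c7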